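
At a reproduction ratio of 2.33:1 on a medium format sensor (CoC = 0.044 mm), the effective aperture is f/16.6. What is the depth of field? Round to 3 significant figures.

At magnification m, DoF ≈ 2·N_eff·c/m² = 2 × 16.6 × 0.044 / 2.33² = 1.461 / 5.429 ≈ 0.269 mm.

0.269 mm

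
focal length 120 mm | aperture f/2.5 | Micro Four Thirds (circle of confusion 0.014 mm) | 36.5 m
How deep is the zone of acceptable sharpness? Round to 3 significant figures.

6.51 m

Hyperfocal distance H = f²/(N·c) + f = 120²/(2.5 × 0.014) + 120 = 14400/0.035 + 120 ≈ 411548.6 mm ≈ 411.5 m.
Near limit Dn = s·(H − f)/(H + s − 2f) = 36500 × (411548.6 − 120) / (411548.6 + 36500 − 2 × 120) = 36500 × 411428.6 / 447808.6 ≈ 33534.7 mm.
Far limit Df = s·(H − f)/(H − s) = 36500 × (411548.6 − 120) / (411548.6 − 36500) = 36500 × 411428.6 / 375048.6 ≈ 40040.5 mm.
Depth of field = Df − Dn = 40040.5 − 33534.7 ≈ 6505.8 mm ≈ 6.51 m.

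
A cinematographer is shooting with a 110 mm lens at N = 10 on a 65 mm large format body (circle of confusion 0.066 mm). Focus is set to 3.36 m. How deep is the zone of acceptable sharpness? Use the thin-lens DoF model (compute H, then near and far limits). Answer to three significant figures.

1.23 m

Hyperfocal distance H = f²/(N·c) + f = 110²/(10 × 0.066) + 110 = 12100/0.66 + 110 ≈ 18443.3 mm ≈ 18.44 m.
Near limit Dn = s·(H − f)/(H + s − 2f) = 3360 × (18443.3 − 110) / (18443.3 + 3360 − 2 × 110) = 3360 × 18333.3 / 21583.3 ≈ 2854.1 mm.
Far limit Df = s·(H − f)/(H − s) = 3360 × (18443.3 − 110) / (18443.3 − 3360) = 3360 × 18333.3 / 15083.3 ≈ 4084.0 mm.
Depth of field = Df − Dn = 4084.0 − 2854.1 ≈ 1229.9 mm ≈ 1.23 m.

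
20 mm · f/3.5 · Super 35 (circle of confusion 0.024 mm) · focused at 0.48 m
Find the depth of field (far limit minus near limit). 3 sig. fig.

93.6 mm

Hyperfocal distance H = f²/(N·c) + f = 20²/(3.5 × 0.024) + 20 = 400/0.084 + 20 ≈ 4781.9 mm ≈ 4.782 m.
Near limit Dn = s·(H − f)/(H + s − 2f) = 480 × (4781.9 − 20) / (4781.9 + 480 − 2 × 20) = 480 × 4761.9 / 5221.9 ≈ 437.717 mm.
Far limit Df = s·(H − f)/(H − s) = 480 × (4781.9 − 20) / (4781.9 − 480) = 480 × 4761.9 / 4301.9 ≈ 531.326 mm.
Depth of field = Df − Dn = 531.326 − 437.717 ≈ 93.609 mm.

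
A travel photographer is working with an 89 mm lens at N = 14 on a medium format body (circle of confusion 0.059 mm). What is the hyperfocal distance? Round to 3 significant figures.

9.68 m

Hyperfocal distance H = f²/(N·c) + f = 89²/(14 × 0.059) + 89 = 7921/0.826 + 89 ≈ 9678.6 mm ≈ 9.68 m.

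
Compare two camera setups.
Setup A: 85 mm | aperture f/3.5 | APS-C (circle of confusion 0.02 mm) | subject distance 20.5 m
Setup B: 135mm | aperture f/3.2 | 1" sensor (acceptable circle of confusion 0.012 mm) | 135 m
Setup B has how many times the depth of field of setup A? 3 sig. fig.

Setup A: H = 85²/(3.5×0.02) + 85 ≈ 103299.3 mm; DoF = Df − Dn = 25554.5 − 17114.8 ≈ 8439.7 mm.
Setup B: H = 135²/(3.2×0.012) + 135 ≈ 474744.4 mm; DoF = Df − Dn = 188590 − 105127 ≈ 83463 mm.
Ratio = 83463 / 8439.7 ≈ 9.89.

9.89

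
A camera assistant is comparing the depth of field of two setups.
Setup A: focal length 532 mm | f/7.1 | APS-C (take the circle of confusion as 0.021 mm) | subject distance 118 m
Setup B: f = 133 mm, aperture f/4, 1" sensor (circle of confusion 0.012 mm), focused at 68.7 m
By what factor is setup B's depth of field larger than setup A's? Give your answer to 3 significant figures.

Setup A: H = 532²/(7.1×0.021) + 532 ≈ 1898748.0 mm; DoF = Df − Dn = 125784 − 111123 ≈ 14661 mm.
Setup B: H = 133²/(4×0.012) + 133 ≈ 368653.8 mm; DoF = Df − Dn = 84404 − 57923 ≈ 26481 mm.
Ratio = 26481 / 14661 ≈ 1.81.

1.81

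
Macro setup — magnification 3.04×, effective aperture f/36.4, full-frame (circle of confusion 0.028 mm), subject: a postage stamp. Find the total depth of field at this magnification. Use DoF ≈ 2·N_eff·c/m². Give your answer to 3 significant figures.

0.221 mm

At magnification m, DoF ≈ 2·N_eff·c/m² = 2 × 36.4 × 0.028 / 3.04² = 2.038 / 9.242 ≈ 0.221 mm.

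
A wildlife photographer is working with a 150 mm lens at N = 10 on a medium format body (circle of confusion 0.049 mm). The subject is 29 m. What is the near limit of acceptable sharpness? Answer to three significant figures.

17.8 m

Hyperfocal distance H = f²/(N·c) + f = 150²/(10 × 0.049) + 150 = 22500/0.49 + 150 ≈ 46068.4 mm ≈ 46.07 m.
Near limit Dn = s·(H − f)/(H + s − 2f) = 29000 × (46068.4 − 150) / (46068.4 + 29000 − 2 × 150) = 29000 × 45918.4 / 74768.4 ≈ 17810 mm ≈ 17.8 m.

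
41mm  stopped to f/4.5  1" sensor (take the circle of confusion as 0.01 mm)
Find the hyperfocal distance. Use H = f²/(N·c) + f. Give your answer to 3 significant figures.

37.4 m

Hyperfocal distance H = f²/(N·c) + f = 41²/(4.5 × 0.01) + 41 = 1681/0.045 + 41 ≈ 37396.6 mm ≈ 37.4 m.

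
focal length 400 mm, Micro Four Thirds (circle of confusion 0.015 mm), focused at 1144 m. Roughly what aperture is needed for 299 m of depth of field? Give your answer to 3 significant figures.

Write h = H − f = f²/(N·c). The thin-lens limits are Dn = s·h/(h + (s−f)) and Df = s·h/(h − (s−f)), so DoF = Df − Dn = 2·s·(s−f)·h / (h² − (s−f)²).
That is a quadratic in h: DoF·h² − 2·s·(s−f)·h − DoF·(s−f)² = 0 ⇒ h = (s−f)·(s + √(s² + DoF²)) / DoF = 1143600 × (1144000 + √(1144000² + 299000²)) / 299000 = 1143600 × (1144000 + 1182428) / 299000 ≈ 8898005 mm.
Then N = f²/(c·h) = 400² / (0.015 × 8898005) = 160000 / 133470 ≈ 1.20.

f/1.20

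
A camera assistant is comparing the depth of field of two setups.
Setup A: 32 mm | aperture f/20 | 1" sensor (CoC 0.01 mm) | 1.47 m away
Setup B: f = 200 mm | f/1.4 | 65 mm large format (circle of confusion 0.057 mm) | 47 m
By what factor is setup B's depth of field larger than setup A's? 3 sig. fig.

9.88

Setup A: H = 32²/(20×0.01) + 32 ≈ 5152.0 mm; DoF = Df − Dn = 2044.11 − 1147.67 ≈ 896.44 mm.
Setup B: H = 200²/(1.4×0.057) + 200 ≈ 501453.1 mm; DoF = Df − Dn = 51840.1 − 42986.5 ≈ 8853.6 mm.
Ratio = 8853.6 / 896.44 ≈ 9.88.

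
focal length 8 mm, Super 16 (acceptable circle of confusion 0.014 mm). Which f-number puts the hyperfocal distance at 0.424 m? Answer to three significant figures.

Rearrange H = f²/(N·c) + f for N: N = f² / ((H − f)·c).
N = 8² / ((424 − 8) × 0.014) = 64 / 5.824 ≈ 11.

f/11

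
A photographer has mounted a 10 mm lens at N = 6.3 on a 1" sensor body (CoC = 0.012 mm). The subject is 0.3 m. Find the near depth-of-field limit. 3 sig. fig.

246 mm

Hyperfocal distance H = f²/(N·c) + f = 10²/(6.3 × 0.012) + 10 = 100/0.0756 + 10 ≈ 1332.8 mm ≈ 1.333 m.
Near limit Dn = s·(H − f)/(H + s − 2f) = 300 × (1332.8 − 10) / (1332.8 + 300 − 2 × 10) = 300 × 1322.8 / 1612.8 ≈ 246.05 mm.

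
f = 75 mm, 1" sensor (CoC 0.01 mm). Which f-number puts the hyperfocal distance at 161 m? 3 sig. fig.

Rearrange H = f²/(N·c) + f for N: N = f² / ((H − f)·c).
N = 75² / ((161000 − 75) × 0.01) = 5625 / 1609 ≈ 3.50.

f/3.50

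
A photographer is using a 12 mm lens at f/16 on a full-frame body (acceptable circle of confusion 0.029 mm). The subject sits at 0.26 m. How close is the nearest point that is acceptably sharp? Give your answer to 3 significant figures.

145 mm

Hyperfocal distance H = f²/(N·c) + f = 12²/(16 × 0.029) + 12 = 144/0.464 + 12 ≈ 322.3 mm ≈ 0.322 m.
Near limit Dn = s·(H − f)/(H + s − 2f) = 260 × (322.3 − 12) / (322.3 + 260 − 2 × 12) = 260 × 310.3 / 558.3 ≈ 144.52 mm.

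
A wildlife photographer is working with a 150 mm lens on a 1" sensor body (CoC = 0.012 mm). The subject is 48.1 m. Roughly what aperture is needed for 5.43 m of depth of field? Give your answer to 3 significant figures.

f/2.20

Write h = H − f = f²/(N·c). The thin-lens limits are Dn = s·h/(h + (s−f)) and Df = s·h/(h − (s−f)), so DoF = Df − Dn = 2·s·(s−f)·h / (h² − (s−f)²).
That is a quadratic in h: DoF·h² − 2·s·(s−f)·h − DoF·(s−f)² = 0 ⇒ h = (s−f)·(s + √(s² + DoF²)) / DoF = 47950 × (48100 + √(48100² + 5430²)) / 5430 = 47950 × (48100 + 48405.5) / 5430 ≈ 852199 mm.
Then N = f²/(c·h) = 150² / (0.012 × 852199) = 22500 / 10226 ≈ 2.20.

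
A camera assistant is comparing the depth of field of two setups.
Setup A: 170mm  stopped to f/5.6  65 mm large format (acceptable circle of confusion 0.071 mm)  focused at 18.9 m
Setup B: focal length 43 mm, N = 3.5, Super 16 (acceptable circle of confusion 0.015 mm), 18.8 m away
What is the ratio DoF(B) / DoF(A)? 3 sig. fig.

Setup A: H = 170²/(5.6×0.071) + 170 ≈ 72856.1 mm; DoF = Df − Dn = 25461 − 15028 ≈ 10433 mm.
Setup B: H = 43²/(3.5×0.015) + 43 ≈ 35262.0 mm; DoF = Df − Dn = 40221 − 12267 ≈ 27954 mm.
Ratio = 27954 / 10433 ≈ 2.68.

2.68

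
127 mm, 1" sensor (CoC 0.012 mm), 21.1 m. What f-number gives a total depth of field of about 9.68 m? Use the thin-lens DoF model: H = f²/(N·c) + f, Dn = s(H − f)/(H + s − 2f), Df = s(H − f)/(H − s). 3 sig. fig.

Write h = H − f = f²/(N·c). The thin-lens limits are Dn = s·h/(h + (s−f)) and Df = s·h/(h − (s−f)), so DoF = Df − Dn = 2·s·(s−f)·h / (h² − (s−f)²).
That is a quadratic in h: DoF·h² − 2·s·(s−f)·h − DoF·(s−f)² = 0 ⇒ h = (s−f)·(s + √(s² + DoF²)) / DoF = 20973 × (21100 + √(21100² + 9680²)) / 9680 = 20973 × (21100 + 23214.5) / 9680 ≈ 96013 mm.
Then N = f²/(c·h) = 127² / (0.012 × 96013) = 16129 / 1152.2 ≈ 14.

f/14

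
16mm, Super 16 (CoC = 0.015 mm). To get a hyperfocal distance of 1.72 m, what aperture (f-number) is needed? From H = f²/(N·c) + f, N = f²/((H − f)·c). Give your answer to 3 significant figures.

f/10

Rearrange H = f²/(N·c) + f for N: N = f² / ((H − f)·c).
N = 16² / ((1720 − 16) × 0.015) = 256 / 25.56 ≈ 10.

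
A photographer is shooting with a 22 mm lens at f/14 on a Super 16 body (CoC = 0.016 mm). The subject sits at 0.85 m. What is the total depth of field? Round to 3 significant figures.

0.764 m

Hyperfocal distance H = f²/(N·c) + f = 22²/(14 × 0.016) + 22 = 484/0.224 + 22 ≈ 2182.7 mm ≈ 2.183 m.
Near limit Dn = s·(H − f)/(H + s − 2f) = 850 × (2182.7 − 22) / (2182.7 + 850 − 2 × 22) = 850 × 2160.7 / 2988.7 ≈ 614.51 mm.
Far limit Df = s·(H − f)/(H − s) = 850 × (2182.7 − 22) / (2182.7 − 850) = 850 × 2160.7 / 1332.7 ≈ 1378.10 mm.
Depth of field = Df − Dn = 1378.10 − 614.51 ≈ 763.59 mm ≈ 0.764 m.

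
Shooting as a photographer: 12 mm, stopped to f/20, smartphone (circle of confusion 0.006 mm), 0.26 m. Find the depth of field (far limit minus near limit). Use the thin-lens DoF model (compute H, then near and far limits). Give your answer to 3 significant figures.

112 mm

Hyperfocal distance H = f²/(N·c) + f = 12²/(20 × 0.006) + 12 = 144/0.12 + 12 ≈ 1212.0 mm ≈ 1.212 m.
Near limit Dn = s·(H − f)/(H + s − 2f) = 260 × (1212.0 − 12) / (1212.0 + 260 − 2 × 12) = 260 × 1200.0 / 1448.0 ≈ 215.47 mm.
Far limit Df = s·(H − f)/(H − s) = 260 × (1212.0 − 12) / (1212.0 − 260) = 260 × 1200.0 / 952.0 ≈ 327.73 mm.
Depth of field = Df − Dn = 327.73 − 215.47 ≈ 112.26 mm.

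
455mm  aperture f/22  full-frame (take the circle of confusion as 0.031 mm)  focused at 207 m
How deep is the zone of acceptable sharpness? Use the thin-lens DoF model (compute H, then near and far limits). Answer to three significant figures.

525 m

Hyperfocal distance H = f²/(N·c) + f = 455²/(22 × 0.031) + 455 = 207025/0.682 + 455 ≈ 304010.7 mm ≈ 304.0 m.
Near limit Dn = s·(H − f)/(H + s − 2f) = 207000 × (304010.7 − 455) / (304010.7 + 207000 − 2 × 455) = 207000 × 303555.7 / 510100.7 ≈ 123184 mm.
Far limit Df = s·(H − f)/(H − s) = 207000 × (304010.7 − 455) / (304010.7 − 207000) = 207000 × 303555.7 / 97010.7 ≈ 647723 mm.
Depth of field = Df − Dn = 647723 − 123184 ≈ 524539 mm ≈ 525 m.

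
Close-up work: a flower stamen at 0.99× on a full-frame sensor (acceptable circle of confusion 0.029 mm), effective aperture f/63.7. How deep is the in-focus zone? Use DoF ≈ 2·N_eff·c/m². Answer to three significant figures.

At magnification m, DoF ≈ 2·N_eff·c/m² = 2 × 63.7 × 0.029 / 0.99² = 3.695 / 0.9801 ≈ 3.77 mm.

3.77 mm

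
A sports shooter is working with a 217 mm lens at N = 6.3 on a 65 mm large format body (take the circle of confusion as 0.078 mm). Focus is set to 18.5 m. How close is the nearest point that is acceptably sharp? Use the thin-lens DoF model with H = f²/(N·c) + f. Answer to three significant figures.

Hyperfocal distance H = f²/(N·c) + f = 217²/(6.3 × 0.078) + 217 = 47089/0.4914 + 217 ≈ 96043.2 mm ≈ 96.04 m.
Near limit Dn = s·(H − f)/(H + s − 2f) = 18500 × (96043.2 − 217) / (96043.2 + 18500 − 2 × 217) = 18500 × 95826.2 / 114109.2 ≈ 15536 mm ≈ 15.5 m.

15.5 m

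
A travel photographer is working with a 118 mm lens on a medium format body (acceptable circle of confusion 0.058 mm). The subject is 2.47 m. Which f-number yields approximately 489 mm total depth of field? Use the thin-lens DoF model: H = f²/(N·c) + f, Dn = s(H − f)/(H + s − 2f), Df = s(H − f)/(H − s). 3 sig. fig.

Write h = H − f = f²/(N·c). The thin-lens limits are Dn = s·h/(h + (s−f)) and Df = s·h/(h − (s−f)), so DoF = Df − Dn = 2·s·(s−f)·h / (h² − (s−f)²).
That is a quadratic in h: DoF·h² − 2·s·(s−f)·h − DoF·(s−f)² = 0 ⇒ h = (s−f)·(s + √(s² + DoF²)) / DoF = 2352 × (2470 + √(2470² + 489²)) / 489 = 2352 × (2470 + 2517.94) / 489 ≈ 23991 mm.
Then N = f²/(c·h) = 118² / (0.058 × 23991) = 13924 / 1391.5 ≈ 10.

f/10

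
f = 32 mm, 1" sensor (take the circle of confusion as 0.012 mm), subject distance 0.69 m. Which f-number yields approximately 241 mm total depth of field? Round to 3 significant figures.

Write h = H − f = f²/(N·c). The thin-lens limits are Dn = s·h/(h + (s−f)) and Df = s·h/(h − (s−f)), so DoF = Df − Dn = 2·s·(s−f)·h / (h² − (s−f)²).
That is a quadratic in h: DoF·h² − 2·s·(s−f)·h − DoF·(s−f)² = 0 ⇒ h = (s−f)·(s + √(s² + DoF²)) / DoF = 658 × (690 + √(690² + 241²)) / 241 = 658 × (690 + 730.877) / 241 ≈ 3879.4 mm.
Then N = f²/(c·h) = 32² / (0.012 × 3879.4) = 1024 / 46.553 ≈ 22.

f/22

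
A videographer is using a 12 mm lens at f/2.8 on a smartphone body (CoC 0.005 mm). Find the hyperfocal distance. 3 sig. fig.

Hyperfocal distance H = f²/(N·c) + f = 12²/(2.8 × 0.005) + 12 = 144/0.014 + 12 ≈ 10297.7 mm ≈ 10.3 m.

10.3 m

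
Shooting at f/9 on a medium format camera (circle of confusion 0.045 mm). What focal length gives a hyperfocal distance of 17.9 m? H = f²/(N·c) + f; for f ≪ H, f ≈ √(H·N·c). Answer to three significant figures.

84.9 mm

From H = f²/(N·c) + f, with f ≪ H: f ≈ √(H·N·c) = √(17900 × 9 × 0.045) = √7249.5 ≈ 85.14 mm.
Exact: f² + N·c·f − N·c·H = 0 ⇒ f = (−N·c + √((N·c)² + 4·N·c·H))/2 = (−0.405 + √28998)/2 ≈ 84.942 mm ≈ 84.9 mm.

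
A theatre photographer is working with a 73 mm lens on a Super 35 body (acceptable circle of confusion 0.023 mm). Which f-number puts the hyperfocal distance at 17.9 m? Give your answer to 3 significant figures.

Rearrange H = f²/(N·c) + f for N: N = f² / ((H − f)·c).
N = 73² / ((17900 − 73) × 0.023) = 5329 / 410.0 ≈ 13.

f/13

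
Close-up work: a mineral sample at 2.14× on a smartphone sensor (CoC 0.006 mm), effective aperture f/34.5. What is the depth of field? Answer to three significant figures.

0.0904 mm

At magnification m, DoF ≈ 2·N_eff·c/m² = 2 × 34.5 × 0.006 / 2.14² = 0.414 / 4.58 ≈ 0.0904 mm.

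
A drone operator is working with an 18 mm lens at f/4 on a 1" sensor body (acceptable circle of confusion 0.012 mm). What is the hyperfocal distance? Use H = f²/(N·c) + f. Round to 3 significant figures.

Hyperfocal distance H = f²/(N·c) + f = 18²/(4 × 0.012) + 18 = 324/0.048 + 18 ≈ 6768.0 mm ≈ 6.77 m.

6.77 m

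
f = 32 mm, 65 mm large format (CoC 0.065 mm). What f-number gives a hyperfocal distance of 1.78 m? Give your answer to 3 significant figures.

f/9.01

Rearrange H = f²/(N·c) + f for N: N = f² / ((H − f)·c).
N = 32² / ((1780 − 32) × 0.065) = 1024 / 113.6 ≈ 9.01.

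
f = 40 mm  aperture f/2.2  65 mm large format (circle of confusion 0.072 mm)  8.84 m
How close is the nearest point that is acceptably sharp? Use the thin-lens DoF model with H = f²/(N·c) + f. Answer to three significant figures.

4.72 m

Hyperfocal distance H = f²/(N·c) + f = 40²/(2.2 × 0.072) + 40 = 1600/0.1584 + 40 ≈ 10141.0 mm ≈ 10.14 m.
Near limit Dn = s·(H − f)/(H + s − 2f) = 8840 × (10141.0 − 40) / (10141.0 + 8840 − 2 × 40) = 8840 × 10101.0 / 18901.0 ≈ 4724.2 mm ≈ 4.72 m.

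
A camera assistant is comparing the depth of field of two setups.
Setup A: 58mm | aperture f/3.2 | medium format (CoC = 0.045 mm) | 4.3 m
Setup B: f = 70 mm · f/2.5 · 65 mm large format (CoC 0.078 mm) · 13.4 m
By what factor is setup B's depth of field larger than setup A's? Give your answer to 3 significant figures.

Setup A: H = 58²/(3.2×0.045) + 58 ≈ 23419.1 mm; DoF = Df − Dn = 5254.1 − 3639.2 ≈ 1614.9 mm.
Setup B: H = 70²/(2.5×0.078) + 70 ≈ 25198.2 mm; DoF = Df − Dn = 28540 − 8755 ≈ 19785 mm.
Ratio = 19785 / 1614.9 ≈ 12.3.

12.3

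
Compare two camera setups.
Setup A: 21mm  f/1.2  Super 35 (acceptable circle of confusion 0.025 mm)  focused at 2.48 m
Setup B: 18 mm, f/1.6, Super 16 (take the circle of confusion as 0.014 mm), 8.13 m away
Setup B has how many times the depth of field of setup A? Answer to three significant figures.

15.6

Setup A: H = 21²/(1.2×0.025) + 21 ≈ 14721.0 mm; DoF = Df − Dn = 2978.19 − 2124.60 ≈ 853.59 mm.
Setup B: H = 18²/(1.6×0.014) + 18 ≈ 14482.3 mm; DoF = Df − Dn = 18512 − 5209 ≈ 13303 mm.
Ratio = 13303 / 853.59 ≈ 15.6.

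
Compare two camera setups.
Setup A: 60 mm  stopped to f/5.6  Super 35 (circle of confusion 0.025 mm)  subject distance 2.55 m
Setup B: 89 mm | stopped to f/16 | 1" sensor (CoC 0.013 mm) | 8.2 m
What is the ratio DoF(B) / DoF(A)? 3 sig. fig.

7.34

Setup A: H = 60²/(5.6×0.025) + 60 ≈ 25774.3 mm; DoF = Df − Dn = 2823.40 − 2324.87 ≈ 498.53 mm.
Setup B: H = 89²/(16×0.013) + 89 ≈ 38170.7 mm; DoF = Df − Dn = 10419.2 − 6760.2 ≈ 3659.0 mm.
Ratio = 3659.0 / 498.53 ≈ 7.34.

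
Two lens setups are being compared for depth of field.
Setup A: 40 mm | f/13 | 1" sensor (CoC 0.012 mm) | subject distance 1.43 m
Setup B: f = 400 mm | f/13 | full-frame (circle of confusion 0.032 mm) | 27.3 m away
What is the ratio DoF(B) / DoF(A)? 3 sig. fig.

9.72

Setup A: H = 40²/(13×0.012) + 40 ≈ 10296.4 mm; DoF = Df − Dn = 1654.18 − 1259.33 ≈ 394.85 mm.
Setup B: H = 400²/(13×0.032) + 400 ≈ 385015.4 mm; DoF = Df − Dn = 29352.9 − 25515.4 ≈ 3837.5 mm.
Ratio = 3837.5 / 394.85 ≈ 9.72.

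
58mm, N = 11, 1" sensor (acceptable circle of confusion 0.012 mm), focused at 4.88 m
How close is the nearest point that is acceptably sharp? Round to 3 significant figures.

4.10 m

Hyperfocal distance H = f²/(N·c) + f = 58²/(11 × 0.012) + 58 = 3364/0.132 + 58 ≈ 25542.8 mm ≈ 25.54 m.
Near limit Dn = s·(H − f)/(H + s − 2f) = 4880 × (25542.8 − 58) / (25542.8 + 4880 − 2 × 58) = 4880 × 25484.8 / 30306.8 ≈ 4103.6 mm ≈ 4.10 m.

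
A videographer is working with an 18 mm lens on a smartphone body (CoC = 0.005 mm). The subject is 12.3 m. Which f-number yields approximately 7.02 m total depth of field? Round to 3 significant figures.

f/1.40

Write h = H − f = f²/(N·c). The thin-lens limits are Dn = s·h/(h + (s−f)) and Df = s·h/(h − (s−f)), so DoF = Df − Dn = 2·s·(s−f)·h / (h² − (s−f)²).
That is a quadratic in h: DoF·h² − 2·s·(s−f)·h − DoF·(s−f)² = 0 ⇒ h = (s−f)·(s + √(s² + DoF²)) / DoF = 12282 × (12300 + √(12300² + 7020²)) / 7020 = 12282 × (12300 + 14162.3) / 7020 ≈ 46298 mm.
Then N = f²/(c·h) = 18² / (0.005 × 46298) = 324 / 231.49 ≈ 1.40.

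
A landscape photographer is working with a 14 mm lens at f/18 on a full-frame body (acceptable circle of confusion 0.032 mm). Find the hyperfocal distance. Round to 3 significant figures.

354 mm

Hyperfocal distance H = f²/(N·c) + f = 14²/(18 × 0.032) + 14 = 196/0.576 + 14 ≈ 354.3 mm ≈ 0.354 m.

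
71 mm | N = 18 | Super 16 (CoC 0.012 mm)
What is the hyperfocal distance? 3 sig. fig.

23.4 m

Hyperfocal distance H = f²/(N·c) + f = 71²/(18 × 0.012) + 71 = 5041/0.216 + 71 ≈ 23409.0 mm ≈ 23.4 m.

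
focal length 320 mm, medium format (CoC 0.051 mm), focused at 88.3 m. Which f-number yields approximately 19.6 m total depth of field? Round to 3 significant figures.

f/2.50

Write h = H − f = f²/(N·c). The thin-lens limits are Dn = s·h/(h + (s−f)) and Df = s·h/(h − (s−f)), so DoF = Df − Dn = 2·s·(s−f)·h / (h² − (s−f)²).
That is a quadratic in h: DoF·h² − 2·s·(s−f)·h − DoF·(s−f)² = 0 ⇒ h = (s−f)·(s + √(s² + DoF²)) / DoF = 87980 × (88300 + √(88300² + 19600²)) / 19600 = 87980 × (88300 + 90449.2) / 19600 ≈ 802365 mm.
Then N = f²/(c·h) = 320² / (0.051 × 802365) = 102400 / 40921 ≈ 2.50.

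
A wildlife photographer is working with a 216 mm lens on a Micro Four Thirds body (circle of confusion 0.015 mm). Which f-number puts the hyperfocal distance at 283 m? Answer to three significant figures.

f/11

Rearrange H = f²/(N·c) + f for N: N = f² / ((H − f)·c).
N = 216² / ((283000 − 216) × 0.015) = 46656 / 4242 ≈ 11.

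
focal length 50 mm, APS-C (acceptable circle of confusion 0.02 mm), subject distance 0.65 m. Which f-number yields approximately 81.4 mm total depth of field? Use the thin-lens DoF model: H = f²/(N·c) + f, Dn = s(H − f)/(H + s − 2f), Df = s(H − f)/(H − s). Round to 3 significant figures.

Write h = H − f = f²/(N·c). The thin-lens limits are Dn = s·h/(h + (s−f)) and Df = s·h/(h − (s−f)), so DoF = Df − Dn = 2·s·(s−f)·h / (h² − (s−f)²).
That is a quadratic in h: DoF·h² − 2·s·(s−f)·h − DoF·(s−f)² = 0 ⇒ h = (s−f)·(s + √(s² + DoF²)) / DoF = 600 × (650 + √(650² + 81.4²)) / 81.4 = 600 × (650 + 655.077) / 81.4 ≈ 9619.7 mm.
Then N = f²/(c·h) = 50² / (0.02 × 9619.7) = 2500 / 192.39 ≈ 13.

f/13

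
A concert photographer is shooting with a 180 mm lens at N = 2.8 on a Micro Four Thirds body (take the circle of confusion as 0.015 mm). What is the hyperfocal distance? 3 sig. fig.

772 m

Hyperfocal distance H = f²/(N·c) + f = 180²/(2.8 × 0.015) + 180 = 32400/0.042 + 180 ≈ 771608.6 mm ≈ 772 m.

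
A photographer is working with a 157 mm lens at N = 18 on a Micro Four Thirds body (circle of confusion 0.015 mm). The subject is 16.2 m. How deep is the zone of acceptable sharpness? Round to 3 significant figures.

5.88 m

Hyperfocal distance H = f²/(N·c) + f = 157²/(18 × 0.015) + 157 = 24649/0.27 + 157 ≈ 91449.6 mm ≈ 91.45 m.
Near limit Dn = s·(H − f)/(H + s − 2f) = 16200 × (91449.6 − 157) / (91449.6 + 16200 − 2 × 157) = 16200 × 91292.6 / 107335.6 ≈ 13778.7 mm.
Far limit Df = s·(H − f)/(H − s) = 16200 × (91449.6 − 157) / (91449.6 − 16200) = 16200 × 91292.6 / 75249.6 ≈ 19653.8 mm.
Depth of field = Df − Dn = 19653.8 − 13778.7 ≈ 5875.1 mm ≈ 5.88 m.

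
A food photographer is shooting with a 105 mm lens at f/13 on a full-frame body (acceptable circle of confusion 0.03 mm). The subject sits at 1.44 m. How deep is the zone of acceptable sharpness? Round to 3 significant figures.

136 mm

Hyperfocal distance H = f²/(N·c) + f = 105²/(13 × 0.03) + 105 = 11025/0.39 + 105 ≈ 28374.2 mm ≈ 28.37 m.
Near limit Dn = s·(H − f)/(H + s − 2f) = 1440 × (28374.2 − 105) / (28374.2 + 1440 − 2 × 105) = 1440 × 28269.2 / 29604.2 ≈ 1375.06 mm.
Far limit Df = s·(H − f)/(H − s) = 1440 × (28374.2 − 105) / (28374.2 − 1440) = 1440 × 28269.2 / 26934.2 ≈ 1511.37 mm.
Depth of field = Df − Dn = 1511.37 − 1375.06 ≈ 136.31 mm.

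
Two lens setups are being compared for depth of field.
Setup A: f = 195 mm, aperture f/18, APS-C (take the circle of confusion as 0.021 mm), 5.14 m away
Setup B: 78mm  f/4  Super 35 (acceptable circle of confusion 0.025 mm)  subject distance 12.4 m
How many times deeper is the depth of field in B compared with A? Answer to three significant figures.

10.3

Setup A: H = 195²/(18×0.021) + 195 ≈ 100790.2 mm; DoF = Df − Dn = 5405.73 − 4899.17 ≈ 506.56 mm.
Setup B: H = 78²/(4×0.025) + 78 ≈ 60918.0 mm; DoF = Df − Dn = 15549.2 − 10311.6 ≈ 5237.6 mm.
Ratio = 5237.6 / 506.56 ≈ 10.3.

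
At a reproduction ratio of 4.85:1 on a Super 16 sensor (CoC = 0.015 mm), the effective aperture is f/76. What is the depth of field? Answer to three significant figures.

0.0969 mm

At magnification m, DoF ≈ 2·N_eff·c/m² = 2 × 76 × 0.015 / 4.85² = 2.28 / 23.52 ≈ 0.0969 mm.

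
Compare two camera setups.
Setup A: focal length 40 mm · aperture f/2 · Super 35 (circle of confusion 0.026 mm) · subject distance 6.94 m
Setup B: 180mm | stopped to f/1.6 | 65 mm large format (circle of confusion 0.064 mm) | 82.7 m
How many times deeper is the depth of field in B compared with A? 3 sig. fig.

14.1

Setup A: H = 40²/(2×0.026) + 40 ≈ 30809.2 mm; DoF = Df − Dn = 8946.2 − 5668.8 ≈ 3277.4 mm.
Setup B: H = 180²/(1.6×0.064) + 180 ≈ 316586.2 mm; DoF = Df − Dn = 111878 − 65593 ≈ 46285 mm.
Ratio = 46285 / 3277.4 ≈ 14.1.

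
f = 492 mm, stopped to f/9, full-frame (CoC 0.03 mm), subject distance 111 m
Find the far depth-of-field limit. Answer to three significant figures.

127 m

Hyperfocal distance H = f²/(N·c) + f = 492²/(9 × 0.03) + 492 = 242064/0.27 + 492 ≈ 897025.3 mm ≈ 897.0 m.
Far limit Df = s·(H − f)/(H − s) = 111000 × (897025.3 − 492) / (897025.3 − 111000) = 111000 × 896533.3 / 786025.3 ≈ 126606 mm ≈ 127 m.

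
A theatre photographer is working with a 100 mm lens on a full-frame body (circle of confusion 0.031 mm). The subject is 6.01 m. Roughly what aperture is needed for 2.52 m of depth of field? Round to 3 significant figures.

f/11

Write h = H − f = f²/(N·c). The thin-lens limits are Dn = s·h/(h + (s−f)) and Df = s·h/(h − (s−f)), so DoF = Df − Dn = 2·s·(s−f)·h / (h² − (s−f)²).
That is a quadratic in h: DoF·h² − 2·s·(s−f)·h − DoF·(s−f)² = 0 ⇒ h = (s−f)·(s + √(s² + DoF²)) / DoF = 5910 × (6010 + √(6010² + 2520²)) / 2520 = 5910 × (6010 + 6516.94) / 2520 ≈ 29379 mm.
Then N = f²/(c·h) = 100² / (0.031 × 29379) = 10000 / 910.74 ≈ 11.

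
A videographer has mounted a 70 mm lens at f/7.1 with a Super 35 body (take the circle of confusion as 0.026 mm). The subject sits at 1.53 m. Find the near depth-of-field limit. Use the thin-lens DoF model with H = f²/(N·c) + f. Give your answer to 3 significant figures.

Hyperfocal distance H = f²/(N·c) + f = 70²/(7.1 × 0.026) + 70 = 4900/0.1846 + 70 ≈ 26613.9 mm ≈ 26.61 m.
Near limit Dn = s·(H − f)/(H + s − 2f) = 1530 × (26613.9 − 70) / (26613.9 + 1530 − 2 × 70) = 1530 × 26543.9 / 28003.9 ≈ 1450.2 mm ≈ 1.45 m.

1.45 m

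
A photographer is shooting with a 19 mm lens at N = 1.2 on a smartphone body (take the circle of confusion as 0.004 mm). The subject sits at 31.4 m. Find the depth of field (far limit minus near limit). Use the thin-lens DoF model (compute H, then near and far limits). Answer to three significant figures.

31.7 m

Hyperfocal distance H = f²/(N·c) + f = 19²/(1.2 × 0.004) + 19 = 361/0.0048 + 19 ≈ 75227.3 mm ≈ 75.23 m.
Near limit Dn = s·(H − f)/(H + s − 2f) = 31400 × (75227.3 − 19) / (75227.3 + 31400 − 2 × 19) = 31400 × 75208.3 / 106589.3 ≈ 22156 mm.
Far limit Df = s·(H − f)/(H − s) = 31400 × (75227.3 − 19) / (75227.3 − 31400) = 31400 × 75208.3 / 43827.3 ≈ 53883 mm.
Depth of field = Df − Dn = 53883 − 22156 ≈ 31727 mm ≈ 31.7 m.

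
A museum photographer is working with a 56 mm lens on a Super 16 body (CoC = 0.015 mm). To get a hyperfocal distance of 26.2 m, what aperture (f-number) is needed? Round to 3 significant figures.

f/8

Rearrange H = f²/(N·c) + f for N: N = f² / ((H − f)·c).
N = 56² / ((26200 − 56) × 0.015) = 3136 / 392.2 ≈ 8.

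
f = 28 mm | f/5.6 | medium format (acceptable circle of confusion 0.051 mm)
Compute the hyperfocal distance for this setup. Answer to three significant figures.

2.77 m

Hyperfocal distance H = f²/(N·c) + f = 28²/(5.6 × 0.051) + 28 = 784/0.2856 + 28 ≈ 2773.1 mm ≈ 2.77 m.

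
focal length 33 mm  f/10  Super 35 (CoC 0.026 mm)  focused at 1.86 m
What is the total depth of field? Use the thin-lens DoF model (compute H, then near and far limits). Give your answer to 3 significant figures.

Hyperfocal distance H = f²/(N·c) + f = 33²/(10 × 0.026) + 33 = 1089/0.26 + 33 ≈ 4221.5 mm ≈ 4.221 m.
Near limit Dn = s·(H − f)/(H + s − 2f) = 1860 × (4221.5 − 33) / (4221.5 + 1860 − 2 × 33) = 1860 × 4188.5 / 6015.5 ≈ 1295.1 mm.
Far limit Df = s·(H − f)/(H − s) = 1860 × (4221.5 − 33) / (4221.5 − 1860) = 1860 × 4188.5 / 2361.5 ≈ 3299.0 mm.
Depth of field = Df − Dn = 3299.0 − 1295.1 ≈ 2003.9 mm ≈ 2.00 m.

2.00 m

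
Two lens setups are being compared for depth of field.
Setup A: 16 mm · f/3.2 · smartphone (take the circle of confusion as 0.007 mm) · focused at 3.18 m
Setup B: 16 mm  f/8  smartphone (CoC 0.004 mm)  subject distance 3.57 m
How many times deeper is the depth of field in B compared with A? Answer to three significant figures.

2.07

Setup A: H = 16²/(3.2×0.007) + 16 ≈ 11444.6 mm; DoF = Df − Dn = 4397.4 − 2490.5 ≈ 1906.9 mm.
Setup B: H = 16²/(8×0.004) + 16 ≈ 8016.0 mm; DoF = Df − Dn = 6423.8 − 2471.9 ≈ 3951.9 mm.
Ratio = 3951.9 / 1906.9 ≈ 2.07.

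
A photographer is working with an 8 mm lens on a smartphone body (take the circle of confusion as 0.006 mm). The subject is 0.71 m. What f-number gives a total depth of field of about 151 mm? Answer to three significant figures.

Write h = H − f = f²/(N·c). The thin-lens limits are Dn = s·h/(h + (s−f)) and Df = s·h/(h − (s−f)), so DoF = Df − Dn = 2·s·(s−f)·h / (h² − (s−f)²).
That is a quadratic in h: DoF·h² − 2·s·(s−f)·h − DoF·(s−f)² = 0 ⇒ h = (s−f)·(s + √(s² + DoF²)) / DoF = 702 × (710 + √(710² + 151²)) / 151 = 702 × (710 + 725.879) / 151 ≈ 6675.4 mm.
Then N = f²/(c·h) = 8² / (0.006 × 6675.4) = 64 / 40.052 ≈ 1.60.

f/1.60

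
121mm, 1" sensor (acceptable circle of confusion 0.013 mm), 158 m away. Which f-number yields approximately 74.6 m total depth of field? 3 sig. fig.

f/1.60

Write h = H − f = f²/(N·c). The thin-lens limits are Dn = s·h/(h + (s−f)) and Df = s·h/(h − (s−f)), so DoF = Df − Dn = 2·s·(s−f)·h / (h² − (s−f)²).
That is a quadratic in h: DoF·h² − 2·s·(s−f)·h − DoF·(s−f)² = 0 ⇒ h = (s−f)·(s + √(s² + DoF²)) / DoF = 157879 × (158000 + √(158000² + 74600²)) / 74600 = 157879 × (158000 + 174726) / 74600 ≈ 704161 mm.
Then N = f²/(c·h) = 121² / (0.013 × 704161) = 14641 / 9154.1 ≈ 1.60.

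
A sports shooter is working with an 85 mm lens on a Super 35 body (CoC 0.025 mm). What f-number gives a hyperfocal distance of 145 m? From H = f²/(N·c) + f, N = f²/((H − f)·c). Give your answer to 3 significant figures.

f/1.99

Rearrange H = f²/(N·c) + f for N: N = f² / ((H − f)·c).
N = 85² / ((145000 − 85) × 0.025) = 7225 / 3623 ≈ 1.99.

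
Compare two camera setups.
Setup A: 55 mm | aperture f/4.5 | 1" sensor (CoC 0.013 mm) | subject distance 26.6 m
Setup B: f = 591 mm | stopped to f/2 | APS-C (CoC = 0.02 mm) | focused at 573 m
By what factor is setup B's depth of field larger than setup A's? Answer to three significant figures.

2.03

Setup A: H = 55²/(4.5×0.013) + 55 ≈ 51764.4 mm; DoF = Df − Dn = 54659 − 17577 ≈ 37082 mm.
Setup B: H = 591²/(2×0.02) + 591 ≈ 8732616.0 mm; DoF = Df − Dn = 613197 − 537749 ≈ 75448 mm.
Ratio = 75448 / 37082 ≈ 2.03.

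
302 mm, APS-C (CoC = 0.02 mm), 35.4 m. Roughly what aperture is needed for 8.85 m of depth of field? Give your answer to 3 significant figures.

Write h = H − f = f²/(N·c). The thin-lens limits are Dn = s·h/(h + (s−f)) and Df = s·h/(h − (s−f)), so DoF = Df − Dn = 2·s·(s−f)·h / (h² − (s−f)²).
That is a quadratic in h: DoF·h² − 2·s·(s−f)·h − DoF·(s−f)² = 0 ⇒ h = (s−f)·(s + √(s² + DoF²)) / DoF = 35098 × (35400 + √(35400² + 8850²)) / 8850 = 35098 × (35400 + 36489.5) / 8850 ≈ 285105 mm.
Then N = f²/(c·h) = 302² / (0.02 × 285105) = 91204 / 5702.1 ≈ 16.

f/16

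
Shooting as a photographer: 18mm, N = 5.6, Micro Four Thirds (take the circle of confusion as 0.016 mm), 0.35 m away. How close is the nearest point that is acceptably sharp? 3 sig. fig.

Hyperfocal distance H = f²/(N·c) + f = 18²/(5.6 × 0.016) + 18 = 324/0.0896 + 18 ≈ 3634.1 mm ≈ 3.634 m.
Near limit Dn = s·(H − f)/(H + s − 2f) = 350 × (3634.1 − 18) / (3634.1 + 350 − 2 × 18) = 350 × 3616.1 / 3948.1 ≈ 320.57 mm.

321 mm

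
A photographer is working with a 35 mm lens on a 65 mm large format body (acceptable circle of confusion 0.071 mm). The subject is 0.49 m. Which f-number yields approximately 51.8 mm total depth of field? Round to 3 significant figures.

f/2.00

Write h = H − f = f²/(N·c). The thin-lens limits are Dn = s·h/(h + (s−f)) and Df = s·h/(h − (s−f)), so DoF = Df − Dn = 2·s·(s−f)·h / (h² − (s−f)²).
That is a quadratic in h: DoF·h² − 2·s·(s−f)·h − DoF·(s−f)² = 0 ⇒ h = (s−f)·(s + √(s² + DoF²)) / DoF = 455 × (490 + √(490² + 51.8²)) / 51.8 = 455 × (490 + 492.730) / 51.8 ≈ 8632.1 mm.
Then N = f²/(c·h) = 35² / (0.071 × 8632.1) = 1225 / 612.88 ≈ 2.00.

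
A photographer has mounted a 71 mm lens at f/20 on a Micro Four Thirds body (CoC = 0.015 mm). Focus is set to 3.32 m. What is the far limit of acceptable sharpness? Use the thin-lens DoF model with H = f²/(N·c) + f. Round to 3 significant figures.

Hyperfocal distance H = f²/(N·c) + f = 71²/(20 × 0.015) + 71 = 5041/0.3 + 71 ≈ 16874.3 mm ≈ 16.87 m.
Far limit Df = s·(H − f)/(H − s) = 3320 × (16874.3 − 71) / (16874.3 − 3320) = 3320 × 16803.3 / 13554.3 ≈ 4115.8 mm ≈ 4.12 m.

4.12 m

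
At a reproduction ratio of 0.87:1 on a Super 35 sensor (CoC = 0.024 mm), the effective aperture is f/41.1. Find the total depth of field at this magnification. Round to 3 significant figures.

2.61 mm

At magnification m, DoF ≈ 2·N_eff·c/m² = 2 × 41.1 × 0.024 / 0.87² = 1.973 / 0.7569 ≈ 2.61 mm.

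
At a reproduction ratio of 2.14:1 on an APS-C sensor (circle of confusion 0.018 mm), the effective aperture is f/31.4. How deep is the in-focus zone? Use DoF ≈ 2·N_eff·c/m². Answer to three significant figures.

0.247 mm

At magnification m, DoF ≈ 2·N_eff·c/m² = 2 × 31.4 × 0.018 / 2.14² = 1.13 / 4.58 ≈ 0.247 mm.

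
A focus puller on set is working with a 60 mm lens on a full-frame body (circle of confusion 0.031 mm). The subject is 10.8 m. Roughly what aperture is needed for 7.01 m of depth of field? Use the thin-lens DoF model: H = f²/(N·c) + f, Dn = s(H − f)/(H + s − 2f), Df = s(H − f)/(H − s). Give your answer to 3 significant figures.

f/3.20

Write h = H − f = f²/(N·c). The thin-lens limits are Dn = s·h/(h + (s−f)) and Df = s·h/(h − (s−f)), so DoF = Df − Dn = 2·s·(s−f)·h / (h² − (s−f)²).
That is a quadratic in h: DoF·h² − 2·s·(s−f)·h − DoF·(s−f)² = 0 ⇒ h = (s−f)·(s + √(s² + DoF²)) / DoF = 10740 × (10800 + √(10800² + 7010²)) / 7010 = 10740 × (10800 + 12875.6) / 7010 ≈ 36273 mm.
Then N = f²/(c·h) = 60² / (0.031 × 36273) = 3600 / 1124.5 ≈ 3.20.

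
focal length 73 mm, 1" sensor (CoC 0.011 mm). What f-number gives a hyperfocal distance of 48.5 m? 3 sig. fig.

f/10

Rearrange H = f²/(N·c) + f for N: N = f² / ((H − f)·c).
N = 73² / ((48500 − 73) × 0.011) = 5329 / 532.7 ≈ 10.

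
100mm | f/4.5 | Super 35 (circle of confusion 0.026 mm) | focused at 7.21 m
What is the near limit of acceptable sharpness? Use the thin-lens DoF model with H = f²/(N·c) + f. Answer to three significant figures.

6.66 m

Hyperfocal distance H = f²/(N·c) + f = 100²/(4.5 × 0.026) + 100 = 10000/0.117 + 100 ≈ 85570.1 mm ≈ 85.57 m.
Near limit Dn = s·(H − f)/(H + s − 2f) = 7210 × (85570.1 − 100) / (85570.1 + 7210 − 2 × 100) = 7210 × 85470.1 / 92580.1 ≈ 6656.3 mm ≈ 6.66 m.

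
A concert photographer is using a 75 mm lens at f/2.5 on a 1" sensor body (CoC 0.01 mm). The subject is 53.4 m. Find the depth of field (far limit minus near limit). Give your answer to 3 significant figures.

Hyperfocal distance H = f²/(N·c) + f = 75²/(2.5 × 0.01) + 75 = 5625/0.025 + 75 ≈ 225075.0 mm ≈ 225.1 m.
Near limit Dn = s·(H − f)/(H + s − 2f) = 53400 × (225075.0 − 75) / (225075.0 + 53400 − 2 × 75) = 53400 × 225000.0 / 278325.0 ≈ 43169 mm.
Far limit Df = s·(H − f)/(H − s) = 53400 × (225075.0 − 75) / (225075.0 − 53400) = 53400 × 225000.0 / 171675.0 ≈ 69987 mm.
Depth of field = Df − Dn = 69987 − 43169 ≈ 26818 mm ≈ 26.8 m.

26.8 m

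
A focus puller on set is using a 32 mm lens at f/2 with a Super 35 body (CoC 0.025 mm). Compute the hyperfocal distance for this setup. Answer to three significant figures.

Hyperfocal distance H = f²/(N·c) + f = 32²/(2 × 0.025) + 32 = 1024/0.05 + 32 ≈ 20512.0 mm ≈ 20.5 m.

20.5 m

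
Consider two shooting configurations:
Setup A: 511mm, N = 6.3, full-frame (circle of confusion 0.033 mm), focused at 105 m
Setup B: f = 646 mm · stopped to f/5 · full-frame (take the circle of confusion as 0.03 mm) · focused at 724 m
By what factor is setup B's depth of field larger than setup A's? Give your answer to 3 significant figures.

Setup A: H = 511²/(6.3×0.033) + 511 ≈ 1256504.3 mm; DoF = Df − Dn = 114528 − 96936 ≈ 17592 mm.
Setup B: H = 646²/(5×0.03) + 646 ≈ 2782752.7 mm; DoF = Df − Dn = 978381 − 574602 ≈ 403779 mm.
Ratio = 403779 / 17592 ≈ 23.0.

23.0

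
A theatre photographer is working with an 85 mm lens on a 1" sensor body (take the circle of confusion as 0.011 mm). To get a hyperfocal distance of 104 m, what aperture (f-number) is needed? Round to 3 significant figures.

f/6.32

Rearrange H = f²/(N·c) + f for N: N = f² / ((H − f)·c).
N = 85² / ((104000 − 85) × 0.011) = 7225 / 1143 ≈ 6.32.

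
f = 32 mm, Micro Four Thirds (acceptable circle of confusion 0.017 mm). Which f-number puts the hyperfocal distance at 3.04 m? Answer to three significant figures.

Rearrange H = f²/(N·c) + f for N: N = f² / ((H − f)·c).
N = 32² / ((3040 − 32) × 0.017) = 1024 / 51.14 ≈ 20.

f/20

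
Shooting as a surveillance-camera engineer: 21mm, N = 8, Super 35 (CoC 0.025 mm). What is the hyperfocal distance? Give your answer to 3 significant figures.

2.23 m

Hyperfocal distance H = f²/(N·c) + f = 21²/(8 × 0.025) + 21 = 441/0.2 + 21 ≈ 2226.0 mm ≈ 2.23 m.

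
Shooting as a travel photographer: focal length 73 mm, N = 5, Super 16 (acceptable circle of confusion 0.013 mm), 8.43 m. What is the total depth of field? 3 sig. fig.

Hyperfocal distance H = f²/(N·c) + f = 73²/(5 × 0.013) + 73 = 5329/0.065 + 73 ≈ 82057.6 mm ≈ 82.06 m.
Near limit Dn = s·(H − f)/(H + s − 2f) = 8430 × (82057.6 − 73) / (82057.6 + 8430 − 2 × 73) = 8430 × 81984.6 / 90341.6 ≈ 7650.2 mm.
Far limit Df = s·(H − f)/(H − s) = 8430 × (82057.6 − 73) / (82057.6 − 8430) = 8430 × 81984.6 / 73627.6 ≈ 9386.8 mm.
Depth of field = Df − Dn = 9386.8 − 7650.2 ≈ 1736.6 mm ≈ 1.74 m.

1.74 m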